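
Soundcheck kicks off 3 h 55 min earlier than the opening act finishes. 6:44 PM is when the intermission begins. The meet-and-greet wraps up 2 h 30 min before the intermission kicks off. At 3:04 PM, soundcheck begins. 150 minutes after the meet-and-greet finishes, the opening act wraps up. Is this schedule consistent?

The meet-and-greet ends at 6:44 PM − 150 min = 4:14 PM.
The opening act ends at 4:14 PM + 150 min = 6:44 PM.
Soundcheck starts at 6:44 PM − 235 min = 2:49 PM.
But soundcheck is also said to start at 3:04 PM — a 15-minute conflict.

No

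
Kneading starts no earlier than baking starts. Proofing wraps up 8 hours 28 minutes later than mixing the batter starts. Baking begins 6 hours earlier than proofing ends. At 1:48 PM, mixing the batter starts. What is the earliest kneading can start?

4:16 PM

Proofing ends at 1:48 PM + 508 min = 10:16 PM.
Baking starts at 10:16 PM − 360 min = 4:16 PM.
Kneading is bounded by baking, so the earliest it can start is 4:16 PM.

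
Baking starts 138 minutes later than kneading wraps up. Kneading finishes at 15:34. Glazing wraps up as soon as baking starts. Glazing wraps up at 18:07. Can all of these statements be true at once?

No

Baking starts at 15:34 + 138 min = 17:52.
So glazing ends at 17:52.
But glazing is also said to end at 18:07 — a 15-minute conflict.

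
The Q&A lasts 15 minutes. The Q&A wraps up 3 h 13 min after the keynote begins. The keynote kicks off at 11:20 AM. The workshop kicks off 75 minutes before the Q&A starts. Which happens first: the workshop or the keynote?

The Q&A ends at 11:20 AM + 193 min = 2:33 PM.
The Q&A starts at 2:33 PM − 15 min = 2:18 PM.
The workshop starts at 2:18 PM − 75 min = 1:03 PM.
The workshop starts at 1:03 PM and the keynote starts at 11:20 AM, so the keynote is first.

the keynote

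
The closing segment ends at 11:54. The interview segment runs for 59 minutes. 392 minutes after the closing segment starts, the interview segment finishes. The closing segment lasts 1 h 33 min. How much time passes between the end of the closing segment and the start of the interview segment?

240 minutes

The closing segment starts at 11:54 − 93 min = 10:21.
The interview segment ends at 10:21 + 392 min = 16:53.
The interview segment starts at 16:53 − 59 min = 15:54.
From 11:54 to 15:54 is 240 minutes.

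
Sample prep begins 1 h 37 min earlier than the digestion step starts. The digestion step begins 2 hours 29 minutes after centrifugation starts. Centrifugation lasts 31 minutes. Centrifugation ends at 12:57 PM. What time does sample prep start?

Centrifugation starts at 12:57 PM − 31 min = 12:26 PM.
The digestion step starts at 12:26 PM + 149 min = 2:55 PM.
Sample prep starts at 2:55 PM − 97 min = 1:18 PM.

1:18 PM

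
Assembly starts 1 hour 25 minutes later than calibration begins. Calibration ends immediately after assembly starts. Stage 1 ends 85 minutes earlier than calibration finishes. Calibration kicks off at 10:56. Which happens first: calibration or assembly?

calibration

Assembly starts at 10:56 + 85 min = 12:21.
Calibration starts at 10:56 and assembly starts at 12:21, so calibration is first.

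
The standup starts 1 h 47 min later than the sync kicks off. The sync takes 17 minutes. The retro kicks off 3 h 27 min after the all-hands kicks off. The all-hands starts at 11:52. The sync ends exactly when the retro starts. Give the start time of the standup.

16:49

The retro starts at 11:52 + 207 min = 15:19.
So the sync ends at 15:19.
The sync starts at 15:19 − 17 min = 15:02.
The standup starts at 15:02 + 107 min = 16:49.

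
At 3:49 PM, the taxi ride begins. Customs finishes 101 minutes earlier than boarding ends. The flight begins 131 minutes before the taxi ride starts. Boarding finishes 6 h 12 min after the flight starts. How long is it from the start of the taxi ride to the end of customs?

The flight starts at 3:49 PM − 131 min = 1:38 PM.
Boarding ends at 1:38 PM + 372 min = 7:50 PM.
Customs ends at 7:50 PM − 101 min = 6:09 PM.
From 3:49 PM to 6:09 PM is 140 minutes.

140 minutes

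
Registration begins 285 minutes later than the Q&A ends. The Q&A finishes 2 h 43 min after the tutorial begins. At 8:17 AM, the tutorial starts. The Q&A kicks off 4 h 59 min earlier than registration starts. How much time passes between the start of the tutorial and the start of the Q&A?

The Q&A ends at 8:17 AM + 163 min = 11:00 AM.
Registration starts at 11:00 AM + 285 min = 3:45 PM.
The Q&A starts at 3:45 PM − 299 min = 10:46 AM.
From 8:17 AM to 10:46 AM is 2 h 29 min.

2 h 29 min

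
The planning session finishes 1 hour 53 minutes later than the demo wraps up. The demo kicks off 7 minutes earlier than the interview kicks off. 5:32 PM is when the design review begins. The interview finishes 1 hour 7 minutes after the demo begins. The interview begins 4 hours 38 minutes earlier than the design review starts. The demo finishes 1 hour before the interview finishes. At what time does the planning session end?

The interview starts at 5:32 PM − 278 min = 12:54 PM.
The demo starts at 12:54 PM − 7 min = 12:47 PM.
The interview ends at 12:47 PM + 67 min = 1:54 PM.
The demo ends at 1:54 PM − 60 min = 12:54 PM.
The planning session ends at 12:54 PM + 113 min = 2:47 PM.

2:47 PM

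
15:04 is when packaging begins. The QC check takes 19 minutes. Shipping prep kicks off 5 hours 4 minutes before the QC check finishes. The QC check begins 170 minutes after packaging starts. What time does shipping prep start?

The QC check starts at 15:04 + 170 min = 17:54.
The QC check ends at 17:54 + 19 min = 18:13.
Shipping prep starts at 18:13 − 304 min = 13:09.

13:09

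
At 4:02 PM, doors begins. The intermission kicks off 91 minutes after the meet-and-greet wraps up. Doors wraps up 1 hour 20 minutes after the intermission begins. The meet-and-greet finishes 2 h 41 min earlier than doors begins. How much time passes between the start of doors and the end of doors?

10 minutes

The meet-and-greet ends at 4:02 PM − 161 min = 1:21 PM.
The intermission starts at 1:21 PM + 91 min = 2:52 PM.
Doors ends at 2:52 PM + 80 min = 4:12 PM.
From 4:02 PM to 4:12 PM is 10 minutes.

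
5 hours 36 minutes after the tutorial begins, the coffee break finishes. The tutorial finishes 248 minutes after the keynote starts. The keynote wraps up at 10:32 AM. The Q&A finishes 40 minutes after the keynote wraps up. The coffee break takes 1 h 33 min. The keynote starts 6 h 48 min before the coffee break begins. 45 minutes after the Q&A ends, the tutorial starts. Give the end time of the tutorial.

The Q&A ends at 10:32 AM + 40 min = 11:12 AM.
The tutorial starts at 11:12 AM + 45 min = 11:57 AM.
The coffee break ends at 11:57 AM + 336 min = 5:33 PM.
The coffee break starts at 5:33 PM − 93 min = 4:00 PM.
The keynote starts at 4:00 PM − 408 min = 9:12 AM.
The tutorial ends at 9:12 AM + 248 min = 1:20 PM.

1:20 PM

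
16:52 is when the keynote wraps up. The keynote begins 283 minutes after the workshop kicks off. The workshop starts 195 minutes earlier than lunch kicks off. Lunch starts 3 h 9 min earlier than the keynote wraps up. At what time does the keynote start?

Lunch starts at 16:52 − 189 min = 13:43.
The workshop starts at 13:43 − 195 min = 10:28.
The keynote starts at 10:28 + 283 min = 15:11.

15:11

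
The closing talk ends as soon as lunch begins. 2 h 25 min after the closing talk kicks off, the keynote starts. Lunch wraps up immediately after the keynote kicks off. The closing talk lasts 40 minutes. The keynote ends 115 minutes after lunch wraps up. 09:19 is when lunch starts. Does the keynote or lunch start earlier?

lunch

The closing talk ends at 09:19.
The closing talk starts at 09:19 − 40 min = 08:39.
The keynote starts at 08:39 + 145 min = 11:04.
The keynote starts at 11:04 and lunch starts at 09:19, so lunch is first.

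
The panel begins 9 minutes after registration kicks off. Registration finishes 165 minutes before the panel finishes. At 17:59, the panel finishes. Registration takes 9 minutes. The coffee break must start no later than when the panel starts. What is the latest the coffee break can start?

15:14

Registration ends at 17:59 − 165 min = 15:14.
Registration starts at 15:14 − 9 min = 15:05.
The panel starts at 15:05 + 9 min = 15:14.
The coffee break is bounded by the panel, so the latest it can start is 15:14.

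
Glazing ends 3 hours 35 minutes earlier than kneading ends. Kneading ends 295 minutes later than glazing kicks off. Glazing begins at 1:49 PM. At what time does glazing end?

3:09 PM

Kneading ends at 1:49 PM + 295 min = 6:44 PM.
Glazing ends at 6:44 PM − 215 min = 3:09 PM.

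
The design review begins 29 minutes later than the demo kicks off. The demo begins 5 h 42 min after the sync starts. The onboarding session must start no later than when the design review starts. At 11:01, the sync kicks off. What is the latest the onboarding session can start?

17:12

The demo starts at 11:01 + 342 min = 16:43.
The design review starts at 16:43 + 29 min = 17:12.
The onboarding session is bounded by the design review, so the latest it can start is 17:12.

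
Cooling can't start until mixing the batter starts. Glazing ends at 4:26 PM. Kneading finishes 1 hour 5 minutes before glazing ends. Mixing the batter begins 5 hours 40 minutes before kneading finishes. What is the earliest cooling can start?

9:41 AM

Kneading ends at 4:26 PM − 65 min = 3:21 PM.
Mixing the batter starts at 3:21 PM − 340 min = 9:41 AM.
Cooling is bounded by mixing the batter, so the earliest it can start is 9:41 AM.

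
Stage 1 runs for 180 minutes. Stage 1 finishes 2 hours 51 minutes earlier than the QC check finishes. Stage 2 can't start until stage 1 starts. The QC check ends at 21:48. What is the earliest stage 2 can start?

Stage 1 ends at 21:48 − 171 min = 18:57.
Stage 1 starts at 18:57 − 180 min = 15:57.
Stage 2 is bounded by stage 1, so the earliest it can start is 15:57.

15:57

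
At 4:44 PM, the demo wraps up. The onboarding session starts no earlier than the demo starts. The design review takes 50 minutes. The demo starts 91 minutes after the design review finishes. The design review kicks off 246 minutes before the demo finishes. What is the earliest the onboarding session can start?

The design review starts at 4:44 PM − 246 min = 12:38 PM.
The design review ends at 12:38 PM + 50 min = 1:28 PM.
The demo starts at 1:28 PM + 91 min = 2:59 PM.
The onboarding session is bounded by the demo, so the earliest it can start is 2:59 PM.

2:59 PM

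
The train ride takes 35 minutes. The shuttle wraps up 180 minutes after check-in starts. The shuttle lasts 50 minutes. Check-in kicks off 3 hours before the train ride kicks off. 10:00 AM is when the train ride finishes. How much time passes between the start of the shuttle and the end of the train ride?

The train ride starts at 10:00 AM − 35 min = 9:25 AM.
Check-in starts at 9:25 AM − 180 min = 6:25 AM.
The shuttle ends at 6:25 AM + 180 min = 9:25 AM.
The shuttle starts at 9:25 AM − 50 min = 8:35 AM.
From 8:35 AM to 10:00 AM is 85 minutes.

85 minutes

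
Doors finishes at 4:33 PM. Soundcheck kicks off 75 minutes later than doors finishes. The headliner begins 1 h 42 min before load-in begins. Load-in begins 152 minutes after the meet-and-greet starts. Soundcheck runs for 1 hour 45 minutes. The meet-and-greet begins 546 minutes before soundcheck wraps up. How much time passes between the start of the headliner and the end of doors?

Soundcheck starts at 4:33 PM + 75 min = 5:48 PM.
Soundcheck ends at 5:48 PM + 105 min = 7:33 PM.
The meet-and-greet starts at 7:33 PM − 546 min = 10:27 AM.
Load-in starts at 10:27 AM + 152 min = 12:59 PM.
The headliner starts at 12:59 PM − 102 min = 11:17 AM.
From 11:17 AM to 4:33 PM is 5 h 16 min.

5 h 16 min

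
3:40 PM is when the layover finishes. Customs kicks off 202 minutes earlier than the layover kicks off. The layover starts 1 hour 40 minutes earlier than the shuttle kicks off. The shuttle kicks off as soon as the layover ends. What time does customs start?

The shuttle starts at 3:40 PM.
The layover starts at 3:40 PM − 100 min = 2:00 PM.
Customs starts at 2:00 PM − 202 min = 10:38 AM.

10:38 AM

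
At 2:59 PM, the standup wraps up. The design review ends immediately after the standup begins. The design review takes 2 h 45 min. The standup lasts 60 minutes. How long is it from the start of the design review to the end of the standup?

The standup starts at 2:59 PM − 60 min = 1:59 PM.
So the design review ends at 1:59 PM.
The design review starts at 1:59 PM − 165 min = 11:14 AM.
From 11:14 AM to 2:59 PM is 3 h 45 min.

3 h 45 min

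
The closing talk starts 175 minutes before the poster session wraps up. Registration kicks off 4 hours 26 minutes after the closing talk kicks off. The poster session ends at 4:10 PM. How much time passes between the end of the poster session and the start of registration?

The closing talk starts at 4:10 PM − 175 min = 1:15 PM.
Registration starts at 1:15 PM + 266 min = 5:41 PM.
From 4:10 PM to 5:41 PM is 1 hour 31 minutes.

1 hour 31 minutes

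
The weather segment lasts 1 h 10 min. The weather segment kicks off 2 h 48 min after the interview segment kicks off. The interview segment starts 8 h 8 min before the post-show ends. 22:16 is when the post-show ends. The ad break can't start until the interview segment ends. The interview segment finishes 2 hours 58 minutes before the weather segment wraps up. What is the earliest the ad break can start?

15:08

The interview segment starts at 22:16 − 488 min = 14:08.
The weather segment starts at 14:08 + 168 min = 16:56.
The weather segment ends at 16:56 + 70 min = 18:06.
The interview segment ends at 18:06 − 178 min = 15:08.
The ad break is bounded by the interview segment, so the earliest it can start is 15:08.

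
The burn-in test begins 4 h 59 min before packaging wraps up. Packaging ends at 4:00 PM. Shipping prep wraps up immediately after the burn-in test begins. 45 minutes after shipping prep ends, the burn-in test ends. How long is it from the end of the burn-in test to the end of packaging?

4 h 14 min

The burn-in test starts at 4:00 PM − 299 min = 11:01 AM.
So shipping prep ends at 11:01 AM.
The burn-in test ends at 11:01 AM + 45 min = 11:46 AM.
From 11:46 AM to 4:00 PM is 4 h 14 min.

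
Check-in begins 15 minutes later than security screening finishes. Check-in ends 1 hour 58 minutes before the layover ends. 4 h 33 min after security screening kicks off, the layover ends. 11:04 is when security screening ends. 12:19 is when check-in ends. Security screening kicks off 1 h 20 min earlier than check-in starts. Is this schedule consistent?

Check-in starts at 11:04 + 15 min = 11:19.
Security screening starts at 11:19 − 80 min = 09:59.
The layover ends at 09:59 + 273 min = 14:32.
Check-in ends at 14:32 − 118 min = 12:34.
But check-in is also said to end at 12:19 — a 15-minute conflict.

No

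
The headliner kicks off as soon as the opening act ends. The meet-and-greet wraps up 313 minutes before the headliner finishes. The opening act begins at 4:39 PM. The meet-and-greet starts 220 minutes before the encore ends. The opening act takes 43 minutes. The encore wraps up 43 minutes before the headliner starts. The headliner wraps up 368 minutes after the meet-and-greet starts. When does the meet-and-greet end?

1:54 PM

The opening act ends at 4:39 PM + 43 min = 5:22 PM.
So the headliner starts at 5:22 PM.
The encore ends at 5:22 PM − 43 min = 4:39 PM.
The meet-and-greet starts at 4:39 PM − 220 min = 12:59 PM.
The headliner ends at 12:59 PM + 368 min = 7:07 PM.
The meet-and-greet ends at 7:07 PM − 313 min = 1:54 PM.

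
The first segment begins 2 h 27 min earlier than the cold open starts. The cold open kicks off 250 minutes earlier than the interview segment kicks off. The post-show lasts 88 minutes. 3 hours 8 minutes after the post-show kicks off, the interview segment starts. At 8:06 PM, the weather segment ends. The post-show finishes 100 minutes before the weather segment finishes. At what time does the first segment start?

The post-show ends at 8:06 PM − 100 min = 6:26 PM.
The post-show starts at 6:26 PM − 88 min = 4:58 PM.
The interview segment starts at 4:58 PM + 188 min = 8:06 PM.
The cold open starts at 8:06 PM − 250 min = 3:56 PM.
The first segment starts at 3:56 PM − 147 min = 1:29 PM.

1:29 PM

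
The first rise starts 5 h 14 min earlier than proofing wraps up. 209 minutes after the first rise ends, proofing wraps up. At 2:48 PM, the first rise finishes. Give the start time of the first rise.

Proofing ends at 2:48 PM + 209 min = 6:17 PM.
The first rise starts at 6:17 PM − 314 min = 1:03 PM.

1:03 PM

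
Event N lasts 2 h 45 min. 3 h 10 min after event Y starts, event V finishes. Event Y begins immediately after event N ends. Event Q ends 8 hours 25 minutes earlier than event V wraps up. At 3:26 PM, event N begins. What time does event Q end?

Event N ends at 3:26 PM + 165 min = 6:11 PM.
So event Y starts at 6:11 PM.
Event V ends at 6:11 PM + 190 min = 9:21 PM.
Event Q ends at 9:21 PM − 505 min = 12:56 PM.

12:56 PM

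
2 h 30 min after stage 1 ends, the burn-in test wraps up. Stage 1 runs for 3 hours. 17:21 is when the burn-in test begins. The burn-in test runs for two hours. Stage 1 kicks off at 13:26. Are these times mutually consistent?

No

Stage 1 ends at 13:26 + 180 min = 16:26.
The burn-in test ends at 16:26 + 150 min = 18:56.
The burn-in test starts at 18:56 − 120 min = 16:56.
But the burn-in test is also said to start at 17:21 — a 25-minute conflict.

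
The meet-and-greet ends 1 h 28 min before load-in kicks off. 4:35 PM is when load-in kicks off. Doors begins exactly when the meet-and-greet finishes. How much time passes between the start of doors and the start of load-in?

1 hour 28 minutes

The meet-and-greet ends at 4:35 PM − 88 min = 3:07 PM.
So doors starts at 3:07 PM.
From 3:07 PM to 4:35 PM is 1 hour 28 minutes.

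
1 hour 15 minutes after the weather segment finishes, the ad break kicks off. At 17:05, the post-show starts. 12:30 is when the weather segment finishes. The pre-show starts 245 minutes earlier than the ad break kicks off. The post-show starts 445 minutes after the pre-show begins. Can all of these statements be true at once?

The ad break starts at 12:30 + 75 min = 13:45.
The pre-show starts at 13:45 − 245 min = 09:40.
The post-show starts at 09:40 + 445 min = 17:05.
That matches the stated 17:05, so the schedule is consistent.

Yes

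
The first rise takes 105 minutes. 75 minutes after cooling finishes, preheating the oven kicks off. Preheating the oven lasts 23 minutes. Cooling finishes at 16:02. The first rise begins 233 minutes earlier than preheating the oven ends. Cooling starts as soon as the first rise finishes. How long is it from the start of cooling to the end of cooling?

Preheating the oven starts at 16:02 + 75 min = 17:17.
Preheating the oven ends at 17:17 + 23 min = 17:40.
The first rise starts at 17:40 − 233 min = 13:47.
The first rise ends at 13:47 + 105 min = 15:32.
So cooling starts at 15:32.
From 15:32 to 16:02 is 0.5 hours.

0.5 hours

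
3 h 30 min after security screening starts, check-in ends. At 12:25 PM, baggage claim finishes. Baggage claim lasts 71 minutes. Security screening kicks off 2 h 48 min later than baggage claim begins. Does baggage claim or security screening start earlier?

Baggage claim starts at 12:25 PM − 71 min = 11:14 AM.
Security screening starts at 11:14 AM + 168 min = 2:02 PM.
Baggage claim starts at 11:14 AM and security screening starts at 2:02 PM, so baggage claim is first.

baggage claim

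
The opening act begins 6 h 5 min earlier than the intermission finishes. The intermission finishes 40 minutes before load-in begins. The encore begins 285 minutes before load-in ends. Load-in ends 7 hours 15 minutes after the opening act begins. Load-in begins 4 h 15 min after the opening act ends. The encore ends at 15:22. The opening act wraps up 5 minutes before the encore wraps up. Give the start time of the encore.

The opening act ends at 15:22 − 5 min = 15:17.
Load-in starts at 15:17 + 255 min = 19:32.
The intermission ends at 19:32 − 40 min = 18:52.
The opening act starts at 18:52 − 365 min = 12:47.
Load-in ends at 12:47 + 435 min = 20:02.
The encore starts at 20:02 − 285 min = 15:17.

15:17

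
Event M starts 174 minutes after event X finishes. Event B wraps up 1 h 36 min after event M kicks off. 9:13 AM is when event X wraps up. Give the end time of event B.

1:43 PM

Event M starts at 9:13 AM + 174 min = 12:07 PM.
Event B ends at 12:07 PM + 96 min = 1:43 PM.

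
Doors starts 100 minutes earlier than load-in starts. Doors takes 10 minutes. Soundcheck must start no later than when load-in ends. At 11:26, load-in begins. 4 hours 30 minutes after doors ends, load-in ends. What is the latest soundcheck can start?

14:26

Doors starts at 11:26 − 100 min = 09:46.
Doors ends at 09:46 + 10 min = 09:56.
Load-in ends at 09:56 + 270 min = 14:26.
Soundcheck is bounded by load-in, so the latest it can start is 14:26.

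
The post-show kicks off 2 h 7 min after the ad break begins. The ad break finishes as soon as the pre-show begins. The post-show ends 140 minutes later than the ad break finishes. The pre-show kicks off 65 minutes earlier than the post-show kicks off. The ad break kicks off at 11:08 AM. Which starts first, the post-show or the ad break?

The post-show starts at 11:08 AM + 127 min = 1:15 PM.
The post-show starts at 1:15 PM and the ad break starts at 11:08 AM, so the ad break is first.

the ad break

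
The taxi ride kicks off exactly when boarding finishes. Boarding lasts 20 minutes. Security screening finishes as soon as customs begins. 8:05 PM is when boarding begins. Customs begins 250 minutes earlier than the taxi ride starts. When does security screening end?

Boarding ends at 8:05 PM + 20 min = 8:25 PM.
So the taxi ride starts at 8:25 PM.
Customs starts at 8:25 PM − 250 min = 4:15 PM.
So security screening ends at 4:15 PM.

4:15 PM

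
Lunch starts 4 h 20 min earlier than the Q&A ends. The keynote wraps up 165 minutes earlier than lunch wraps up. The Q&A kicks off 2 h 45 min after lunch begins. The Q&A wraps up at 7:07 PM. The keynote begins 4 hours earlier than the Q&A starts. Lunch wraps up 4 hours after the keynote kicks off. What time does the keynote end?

2:47 PM

Lunch starts at 7:07 PM − 260 min = 2:47 PM.
The Q&A starts at 2:47 PM + 165 min = 5:32 PM.
The keynote starts at 5:32 PM − 240 min = 1:32 PM.
Lunch ends at 1:32 PM + 240 min = 5:32 PM.
The keynote ends at 5:32 PM − 165 min = 2:47 PM.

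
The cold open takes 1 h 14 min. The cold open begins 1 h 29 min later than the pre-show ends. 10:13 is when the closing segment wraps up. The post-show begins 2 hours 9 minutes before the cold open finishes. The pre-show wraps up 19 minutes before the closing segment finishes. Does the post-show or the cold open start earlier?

the post-show

The pre-show ends at 10:13 − 19 min = 09:54.
The cold open starts at 09:54 + 89 min = 11:23.
The cold open ends at 11:23 + 74 min = 12:37.
The post-show starts at 12:37 − 129 min = 10:28.
The post-show starts at 10:28 and the cold open starts at 11:23, so the post-show is first.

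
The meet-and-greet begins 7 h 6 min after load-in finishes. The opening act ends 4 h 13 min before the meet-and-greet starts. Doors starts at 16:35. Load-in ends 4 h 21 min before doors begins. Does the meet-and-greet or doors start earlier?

Load-in ends at 16:35 − 261 min = 12:14.
The meet-and-greet starts at 12:14 + 426 min = 19:20.
The meet-and-greet starts at 19:20 and doors starts at 16:35, so doors is first.

doors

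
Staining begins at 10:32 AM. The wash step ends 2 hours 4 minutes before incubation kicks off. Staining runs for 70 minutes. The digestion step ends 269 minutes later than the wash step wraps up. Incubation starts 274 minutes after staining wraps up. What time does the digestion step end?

Staining ends at 10:32 AM + 70 min = 11:42 AM.
Incubation starts at 11:42 AM + 274 min = 4:16 PM.
The wash step ends at 4:16 PM − 124 min = 2:12 PM.
The digestion step ends at 2:12 PM + 269 min = 6:41 PM.

6:41 PM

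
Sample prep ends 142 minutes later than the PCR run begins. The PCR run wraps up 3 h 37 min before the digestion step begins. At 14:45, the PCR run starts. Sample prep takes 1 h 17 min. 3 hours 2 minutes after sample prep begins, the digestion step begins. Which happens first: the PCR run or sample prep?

Sample prep ends at 14:45 + 142 min = 17:07.
Sample prep starts at 17:07 − 77 min = 15:50.
The PCR run starts at 14:45 and sample prep starts at 15:50, so the PCR run is first.

the PCR run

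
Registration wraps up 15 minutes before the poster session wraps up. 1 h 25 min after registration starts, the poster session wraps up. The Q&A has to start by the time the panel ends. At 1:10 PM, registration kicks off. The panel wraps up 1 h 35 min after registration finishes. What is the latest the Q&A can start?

The poster session ends at 1:10 PM + 85 min = 2:35 PM.
Registration ends at 2:35 PM − 15 min = 2:20 PM.
The panel ends at 2:20 PM + 95 min = 3:55 PM.
The Q&A is bounded by the panel, so the latest it can start is 3:55 PM.

3:55 PM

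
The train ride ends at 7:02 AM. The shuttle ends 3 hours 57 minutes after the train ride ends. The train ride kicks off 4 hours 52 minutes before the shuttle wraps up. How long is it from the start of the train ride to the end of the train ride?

55 minutes

The shuttle ends at 7:02 AM + 237 min = 10:59 AM.
The train ride starts at 10:59 AM − 292 min = 6:07 AM.
From 6:07 AM to 7:02 AM is 55 minutes.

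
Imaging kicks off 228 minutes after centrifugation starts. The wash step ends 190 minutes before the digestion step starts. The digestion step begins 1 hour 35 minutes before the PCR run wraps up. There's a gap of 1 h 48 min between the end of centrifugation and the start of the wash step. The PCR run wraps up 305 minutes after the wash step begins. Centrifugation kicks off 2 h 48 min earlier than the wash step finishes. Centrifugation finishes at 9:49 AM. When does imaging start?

12:57 PM

The wash step starts at 9:49 AM + 108 min = 11:37 AM.
The PCR run ends at 11:37 AM + 305 min = 4:42 PM.
The digestion step starts at 4:42 PM − 95 min = 3:07 PM.
The wash step ends at 3:07 PM − 190 min = 11:57 AM.
Centrifugation starts at 11:57 AM − 168 min = 9:09 AM.
Imaging starts at 9:09 AM + 228 min = 12:57 PM.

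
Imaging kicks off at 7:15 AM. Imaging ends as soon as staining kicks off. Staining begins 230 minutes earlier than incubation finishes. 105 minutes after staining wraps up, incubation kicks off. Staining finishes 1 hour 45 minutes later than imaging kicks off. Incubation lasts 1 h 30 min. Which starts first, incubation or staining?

staining

Staining ends at 7:15 AM + 105 min = 9:00 AM.
Incubation starts at 9:00 AM + 105 min = 10:45 AM.
Incubation ends at 10:45 AM + 90 min = 12:15 PM.
Staining starts at 12:15 PM − 230 min = 8:25 AM.
Incubation starts at 10:45 AM and staining starts at 8:25 AM, so staining is first.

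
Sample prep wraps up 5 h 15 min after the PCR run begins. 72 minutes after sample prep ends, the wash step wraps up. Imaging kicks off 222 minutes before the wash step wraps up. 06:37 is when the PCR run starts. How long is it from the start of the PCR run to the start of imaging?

Sample prep ends at 06:37 + 315 min = 11:52.
The wash step ends at 11:52 + 72 min = 13:04.
Imaging starts at 13:04 − 222 min = 09:22.
From 06:37 to 09:22 is 2 hours 45 minutes.

2 hours 45 minutes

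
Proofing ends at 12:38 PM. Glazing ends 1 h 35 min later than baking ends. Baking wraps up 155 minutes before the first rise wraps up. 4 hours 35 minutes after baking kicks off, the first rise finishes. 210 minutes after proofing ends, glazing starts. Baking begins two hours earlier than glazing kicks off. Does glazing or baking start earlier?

baking

Glazing starts at 12:38 PM + 210 min = 4:08 PM.
Baking starts at 4:08 PM − 120 min = 2:08 PM.
Glazing starts at 4:08 PM and baking starts at 2:08 PM, so baking is first.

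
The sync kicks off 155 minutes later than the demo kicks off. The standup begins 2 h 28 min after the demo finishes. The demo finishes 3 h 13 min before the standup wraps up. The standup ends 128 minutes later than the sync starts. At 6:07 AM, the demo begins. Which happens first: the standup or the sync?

The sync starts at 6:07 AM + 155 min = 8:42 AM.
The standup ends at 8:42 AM + 128 min = 10:50 AM.
The demo ends at 10:50 AM − 193 min = 7:37 AM.
The standup starts at 7:37 AM + 148 min = 10:05 AM.
The standup starts at 10:05 AM and the sync starts at 8:42 AM, so the sync is first.

the sync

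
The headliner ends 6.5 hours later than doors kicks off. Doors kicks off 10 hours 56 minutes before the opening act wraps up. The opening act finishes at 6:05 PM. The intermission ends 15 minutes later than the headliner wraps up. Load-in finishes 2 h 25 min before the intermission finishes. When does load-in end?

11:29 AM

Doors starts at 6:05 PM − 656 min = 7:09 AM.
The headliner ends at 7:09 AM + 390 min = 1:39 PM.
The intermission ends at 1:39 PM + 15 min = 1:54 PM.
Load-in ends at 1:54 PM − 145 min = 11:29 AM.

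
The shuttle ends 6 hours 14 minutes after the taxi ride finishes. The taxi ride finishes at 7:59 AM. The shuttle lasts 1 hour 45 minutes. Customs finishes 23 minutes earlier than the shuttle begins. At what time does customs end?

12:05 PM

The shuttle ends at 7:59 AM + 374 min = 2:13 PM.
The shuttle starts at 2:13 PM − 105 min = 12:28 PM.
Customs ends at 12:28 PM − 23 min = 12:05 PM.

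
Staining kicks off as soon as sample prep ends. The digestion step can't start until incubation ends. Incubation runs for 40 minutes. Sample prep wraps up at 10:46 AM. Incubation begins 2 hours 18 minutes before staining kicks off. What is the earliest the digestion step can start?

9:08 AM

Staining starts at 10:46 AM.
Incubation starts at 10:46 AM − 138 min = 8:28 AM.
Incubation ends at 8:28 AM + 40 min = 9:08 AM.
The digestion step is bounded by incubation, so the earliest it can start is 9:08 AM.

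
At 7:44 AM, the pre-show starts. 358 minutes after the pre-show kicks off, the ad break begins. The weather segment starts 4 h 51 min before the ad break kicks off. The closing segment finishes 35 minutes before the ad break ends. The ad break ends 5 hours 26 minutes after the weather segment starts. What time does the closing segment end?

1:42 PM

The ad break starts at 7:44 AM + 358 min = 1:42 PM.
The weather segment starts at 1:42 PM − 291 min = 8:51 AM.
The ad break ends at 8:51 AM + 326 min = 2:17 PM.
The closing segment ends at 2:17 PM − 35 min = 1:42 PM.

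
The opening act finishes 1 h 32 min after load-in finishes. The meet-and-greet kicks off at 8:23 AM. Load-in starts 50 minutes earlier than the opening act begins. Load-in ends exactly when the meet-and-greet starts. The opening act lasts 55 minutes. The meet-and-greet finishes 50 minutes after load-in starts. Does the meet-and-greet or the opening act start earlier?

the meet-and-greet

Load-in ends at 8:23 AM.
The opening act ends at 8:23 AM + 92 min = 9:55 AM.
The opening act starts at 9:55 AM − 55 min = 9:00 AM.
The meet-and-greet starts at 8:23 AM and the opening act starts at 9:00 AM, so the meet-and-greet is first.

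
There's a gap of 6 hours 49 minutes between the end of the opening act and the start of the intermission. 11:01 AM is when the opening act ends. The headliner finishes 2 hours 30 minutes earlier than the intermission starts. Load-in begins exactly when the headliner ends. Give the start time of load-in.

The intermission starts at 11:01 AM + 409 min = 5:50 PM.
The headliner ends at 5:50 PM − 150 min = 3:20 PM.
So load-in starts at 3:20 PM.

3:20 PM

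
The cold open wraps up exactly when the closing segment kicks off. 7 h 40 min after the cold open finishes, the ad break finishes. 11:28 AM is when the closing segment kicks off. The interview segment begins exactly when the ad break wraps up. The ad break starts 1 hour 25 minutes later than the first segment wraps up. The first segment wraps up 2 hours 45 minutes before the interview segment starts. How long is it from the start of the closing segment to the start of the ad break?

6 hours 20 minutes

The cold open ends at 11:28 AM.
The ad break ends at 11:28 AM + 460 min = 7:08 PM.
So the interview segment starts at 7:08 PM.
The first segment ends at 7:08 PM − 165 min = 4:23 PM.
The ad break starts at 4:23 PM + 85 min = 5:48 PM.
From 11:28 AM to 5:48 PM is 6 hours 20 minutes.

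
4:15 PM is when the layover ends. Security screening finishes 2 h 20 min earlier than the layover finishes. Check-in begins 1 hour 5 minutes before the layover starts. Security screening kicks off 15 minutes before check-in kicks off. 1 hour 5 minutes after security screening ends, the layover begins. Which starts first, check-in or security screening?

security screening

Security screening ends at 4:15 PM − 140 min = 1:55 PM.
The layover starts at 1:55 PM + 65 min = 3:00 PM.
Check-in starts at 3:00 PM − 65 min = 1:55 PM.
Security screening starts at 1:55 PM − 15 min = 1:40 PM.
Check-in starts at 1:55 PM and security screening starts at 1:40 PM, so security screening is first.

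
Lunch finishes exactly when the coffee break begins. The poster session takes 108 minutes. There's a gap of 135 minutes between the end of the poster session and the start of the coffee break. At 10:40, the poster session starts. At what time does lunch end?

14:43

The poster session ends at 10:40 + 108 min = 12:28.
The coffee break starts at 12:28 + 135 min = 14:43.
So lunch ends at 14:43.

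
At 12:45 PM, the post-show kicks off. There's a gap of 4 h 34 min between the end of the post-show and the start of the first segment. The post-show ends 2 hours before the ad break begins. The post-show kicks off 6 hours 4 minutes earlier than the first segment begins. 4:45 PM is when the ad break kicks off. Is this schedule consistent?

The post-show ends at 4:45 PM − 120 min = 2:45 PM.
The first segment starts at 2:45 PM + 274 min = 7:19 PM.
The post-show starts at 7:19 PM − 364 min = 1:15 PM.
But the post-show is also said to start at 12:45 PM — a 30-minute conflict.

No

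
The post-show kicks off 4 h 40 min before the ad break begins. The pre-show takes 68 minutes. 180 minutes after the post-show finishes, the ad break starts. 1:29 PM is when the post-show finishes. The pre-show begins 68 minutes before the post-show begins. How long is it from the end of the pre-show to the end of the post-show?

The ad break starts at 1:29 PM + 180 min = 4:29 PM.
The post-show starts at 4:29 PM − 280 min = 11:49 AM.
The pre-show starts at 11:49 AM − 68 min = 10:41 AM.
The pre-show ends at 10:41 AM + 68 min = 11:49 AM.
From 11:49 AM to 1:29 PM is 1 hour 40 minutes.

1 hour 40 minutes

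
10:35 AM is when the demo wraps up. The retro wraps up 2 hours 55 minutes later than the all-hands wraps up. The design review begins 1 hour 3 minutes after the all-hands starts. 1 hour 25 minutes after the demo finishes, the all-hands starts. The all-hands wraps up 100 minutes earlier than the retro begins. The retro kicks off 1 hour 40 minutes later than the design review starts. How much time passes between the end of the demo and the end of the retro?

The all-hands starts at 10:35 AM + 85 min = 12:00 PM.
The design review starts at 12:00 PM + 63 min = 1:03 PM.
The retro starts at 1:03 PM + 100 min = 2:43 PM.
The all-hands ends at 2:43 PM − 100 min = 1:03 PM.
The retro ends at 1:03 PM + 175 min = 3:58 PM.
From 10:35 AM to 3:58 PM is 5 h 23 min.

5 h 23 min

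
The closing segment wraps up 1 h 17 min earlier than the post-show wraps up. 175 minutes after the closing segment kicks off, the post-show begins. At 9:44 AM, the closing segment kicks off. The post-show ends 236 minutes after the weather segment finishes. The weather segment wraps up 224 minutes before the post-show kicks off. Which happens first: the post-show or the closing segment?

the closing segment

The post-show starts at 9:44 AM + 175 min = 12:39 PM.
The post-show starts at 12:39 PM and the closing segment starts at 9:44 AM, so the closing segment is first.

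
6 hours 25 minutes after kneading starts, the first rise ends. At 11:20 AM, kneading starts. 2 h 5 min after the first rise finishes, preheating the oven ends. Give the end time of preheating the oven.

The first rise ends at 11:20 AM + 385 min = 5:45 PM.
Preheating the oven ends at 5:45 PM + 125 min = 7:50 PM.

7:50 PM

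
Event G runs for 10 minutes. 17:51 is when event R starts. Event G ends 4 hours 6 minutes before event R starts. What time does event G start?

13:35

Event G ends at 17:51 − 246 min = 13:45.
Event G starts at 13:45 − 10 min = 13:35.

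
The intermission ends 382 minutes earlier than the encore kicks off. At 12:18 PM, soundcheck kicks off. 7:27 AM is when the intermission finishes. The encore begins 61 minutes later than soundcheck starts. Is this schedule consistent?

No

The encore starts at 12:18 PM + 61 min = 1:19 PM.
The intermission ends at 1:19 PM − 382 min = 6:57 AM.
But the intermission is also said to end at 7:27 AM — a 30-minute conflict.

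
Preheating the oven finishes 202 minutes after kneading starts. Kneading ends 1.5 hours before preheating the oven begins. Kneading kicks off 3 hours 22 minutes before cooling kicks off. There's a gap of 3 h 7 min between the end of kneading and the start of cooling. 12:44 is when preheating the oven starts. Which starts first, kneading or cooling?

kneading

Kneading ends at 12:44 − 90 min = 11:14.
Cooling starts at 11:14 + 187 min = 14:21.
Kneading starts at 14:21 − 202 min = 10:59.
Kneading starts at 10:59 and cooling starts at 14:21, so kneading is first.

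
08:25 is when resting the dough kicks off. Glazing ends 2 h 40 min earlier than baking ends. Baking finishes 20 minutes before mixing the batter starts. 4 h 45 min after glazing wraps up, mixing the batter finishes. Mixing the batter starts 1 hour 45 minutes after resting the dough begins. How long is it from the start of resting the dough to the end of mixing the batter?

3 hours 30 minutes

Mixing the batter starts at 08:25 + 105 min = 10:10.
Baking ends at 10:10 − 20 min = 09:50.
Glazing ends at 09:50 − 160 min = 07:10.
Mixing the batter ends at 07:10 + 285 min = 11:55.
From 08:25 to 11:55 is 3 hours 30 minutes.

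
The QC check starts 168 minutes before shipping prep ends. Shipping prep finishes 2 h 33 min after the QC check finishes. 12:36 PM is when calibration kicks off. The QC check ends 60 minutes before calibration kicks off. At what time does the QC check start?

11:21 AM

The QC check ends at 12:36 PM − 60 min = 11:36 AM.
Shipping prep ends at 11:36 AM + 153 min = 2:09 PM.
The QC check starts at 2:09 PM − 168 min = 11:21 AM.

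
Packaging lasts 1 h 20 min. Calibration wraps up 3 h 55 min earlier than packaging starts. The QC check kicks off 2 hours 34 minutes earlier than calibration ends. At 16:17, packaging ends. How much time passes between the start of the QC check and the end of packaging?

469 minutes

Packaging starts at 16:17 − 80 min = 14:57.
Calibration ends at 14:57 − 235 min = 11:02.
The QC check starts at 11:02 − 154 min = 08:28.
From 08:28 to 16:17 is 469 minutes.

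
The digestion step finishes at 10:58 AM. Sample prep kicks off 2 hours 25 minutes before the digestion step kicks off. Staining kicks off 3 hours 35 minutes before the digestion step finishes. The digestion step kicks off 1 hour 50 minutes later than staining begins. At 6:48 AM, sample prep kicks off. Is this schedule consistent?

Yes

Staining starts at 10:58 AM − 215 min = 7:23 AM.
The digestion step starts at 7:23 AM + 110 min = 9:13 AM.
Sample prep starts at 9:13 AM − 145 min = 6:48 AM.
That matches the stated 6:48 AM, so the schedule is consistent.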